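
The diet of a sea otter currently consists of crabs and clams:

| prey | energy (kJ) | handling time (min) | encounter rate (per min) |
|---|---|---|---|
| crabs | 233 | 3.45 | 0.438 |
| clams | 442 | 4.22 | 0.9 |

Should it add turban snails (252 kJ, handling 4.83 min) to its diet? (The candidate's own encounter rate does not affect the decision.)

No

Current rate: (0.438×233 + 0.9×442)/(1 + 0.438×3.45 + 0.9×4.22) = 79.23 kJ/min.
turban snails: E/h = 252/4.83 = 52.17 kJ/min.
52.17 < 79.23, so adding turban snails would lower the average — exclude it.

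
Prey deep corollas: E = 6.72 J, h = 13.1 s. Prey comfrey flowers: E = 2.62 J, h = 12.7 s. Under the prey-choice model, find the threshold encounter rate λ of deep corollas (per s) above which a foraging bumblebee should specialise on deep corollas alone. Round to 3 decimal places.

0.051 per s

The zero-one rule: include comfrey flowers iff E₂/h₂ > λE₁/(1+λh₁). Equality gives the switch point.
λE₁h₂ = E₂ + λE₂h₁ ⇒ λ = E₂/(E₁h₂ − E₂h₁) = 2.62/(85.34 − 34.32) = 0.05135 per s.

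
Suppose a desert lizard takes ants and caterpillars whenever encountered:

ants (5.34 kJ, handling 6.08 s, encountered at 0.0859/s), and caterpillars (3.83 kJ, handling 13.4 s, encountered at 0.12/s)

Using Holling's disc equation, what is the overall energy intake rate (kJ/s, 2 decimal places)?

0.29 kJ/s

R = Σλ_iE_i / (1 + Σλ_ih_i)
Numerator: 0.0859×5.34 + 0.12×3.83 = 0.9183
Denominator: 1 + 0.0859×6.08 + 0.12×13.4 = 3.13
R = 0.9183/3.13 = 0.2934 kJ/s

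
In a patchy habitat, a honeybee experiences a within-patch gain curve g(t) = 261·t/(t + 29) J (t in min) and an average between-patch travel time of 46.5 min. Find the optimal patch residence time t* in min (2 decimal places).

Optimal t* satisfies g'(t*) = g(t*)/(T + t*).
g'(t) = 261·29/(t + 29)². Setting 261·29/(t+29)² = 261t/[(t+29)(46.5+t)] gives 29(46.5+t) = t(t+29), so t² = 29×46.5 = 1348.
t* = √1348 = 36.72 min.

36.72 min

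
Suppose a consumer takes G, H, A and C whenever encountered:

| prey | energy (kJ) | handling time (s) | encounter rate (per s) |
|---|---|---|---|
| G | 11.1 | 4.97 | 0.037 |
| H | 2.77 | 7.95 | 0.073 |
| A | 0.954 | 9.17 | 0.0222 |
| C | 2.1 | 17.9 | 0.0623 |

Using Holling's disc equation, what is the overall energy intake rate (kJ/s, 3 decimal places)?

R = Σλ_iE_i / (1 + Σλ_ih_i)
Numerator: 0.037×11.1 + 0.073×2.77 + 0.0222×0.954 + 0.0623×2.1 = 0.7649
Denominator: 1 + 0.037×4.97 + 0.073×7.95 + 0.0222×9.17 + 0.0623×17.9 = 3.083
R = 0.7649/3.083 = 0.2481 kJ/s

0.248 kJ/s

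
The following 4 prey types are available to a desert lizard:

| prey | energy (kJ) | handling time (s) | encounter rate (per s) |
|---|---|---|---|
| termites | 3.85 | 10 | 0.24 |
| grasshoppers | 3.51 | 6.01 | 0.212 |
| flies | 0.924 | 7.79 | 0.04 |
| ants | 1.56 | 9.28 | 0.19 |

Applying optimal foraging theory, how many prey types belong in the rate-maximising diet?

2

Profitabilities (E/h, kJ/s): grasshoppers 0.584, termites 0.385, ants 0.168, flies 0.119. Add prey in this order while the next type's profitability exceeds the intake rate on those already taken.
Rate on top 1: 0.3272. termites: 0.385 > 0.3272 → include.
Rate on top 2: 0.3569. ants: 0.168 < 0.3569 → exclude; stop.
Optimal diet: grasshoppers, termites — 2 of 4 types.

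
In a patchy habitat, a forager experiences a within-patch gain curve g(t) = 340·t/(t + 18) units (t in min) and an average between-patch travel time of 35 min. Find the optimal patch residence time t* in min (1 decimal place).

25.1 min

Optimal t* satisfies g'(t*) = g(t*)/(T + t*).
g'(t) = 340·18/(t + 18)². Setting 340·18/(t+18)² = 340t/[(t+18)(35+t)] gives 18(35+t) = t(t+18), so t² = 18×35 = 630.
t* = √630 = 25.1 min.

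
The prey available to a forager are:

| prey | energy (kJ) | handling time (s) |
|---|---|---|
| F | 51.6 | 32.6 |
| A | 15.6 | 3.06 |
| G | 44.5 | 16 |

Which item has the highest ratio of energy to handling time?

A

In descending order of E/h:
A: 15.6/3.06 = 5.1 kJ/s
G: 44.5/16 = 2.78 kJ/s
F: 51.6/32.6 = 1.58 kJ/s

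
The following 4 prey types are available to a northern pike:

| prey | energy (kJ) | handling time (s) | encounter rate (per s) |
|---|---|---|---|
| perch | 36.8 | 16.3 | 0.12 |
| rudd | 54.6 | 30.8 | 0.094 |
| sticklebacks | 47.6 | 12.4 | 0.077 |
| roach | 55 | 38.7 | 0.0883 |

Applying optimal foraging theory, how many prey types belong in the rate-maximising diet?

E/h in descending order: sticklebacks 3.84, perch 2.26, rudd 1.77, roach 1.42 kJ/s. The optimal diet is the largest prefix of this list for which every included type satisfies E_i/h_i > R on the types above it.
Rate on top 1: 1.875. perch: 2.26 > 1.875 → include.
Rate on top 2: 2.066. rudd: 1.77 < 2.066 → exclude; stop.
Optimal diet: sticklebacks, perch — 2 of 4 types.

2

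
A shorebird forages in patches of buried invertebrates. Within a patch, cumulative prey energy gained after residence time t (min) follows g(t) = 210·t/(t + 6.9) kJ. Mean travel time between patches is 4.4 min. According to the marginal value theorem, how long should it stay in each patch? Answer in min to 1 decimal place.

5.5 min

By the marginal value theorem, leave when the instantaneous gain rate g'(t) equals the habitat-wide average g(t)/(T + t).
g'(t) = 210·6.9/(t + 6.9)². Setting 210·6.9/(t+6.9)² = 210t/[(t+6.9)(4.4+t)] gives 6.9(4.4+t) = t(t+6.9), so t² = 6.9×4.4 = 30.36.
t* = √30.36 = 5.51 min.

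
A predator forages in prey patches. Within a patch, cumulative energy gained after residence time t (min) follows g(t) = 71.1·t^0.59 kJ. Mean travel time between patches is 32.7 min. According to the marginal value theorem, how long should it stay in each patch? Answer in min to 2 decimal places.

Maximise g(t)/(T+t): set derivative to zero → g'(t)(T+t) = g(t).
g'(t) = 0.59·71.1·t^-0.41. Setting 0.59·71.1·t^-0.41 = 71.1·t^0.59/(32.7+t) gives 0.59(32.7+t) = t, so 0.41·t = 0.59×32.7.
t* = 0.59×32.7/0.41 = 47.06 min.

47.06 min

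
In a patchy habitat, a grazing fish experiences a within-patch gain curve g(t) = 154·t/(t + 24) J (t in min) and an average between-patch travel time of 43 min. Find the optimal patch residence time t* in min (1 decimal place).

32.1 min

Maximise g(t)/(T+t): set derivative to zero → g'(t)(T+t) = g(t).
g'(t) = 154·24/(t + 24)². Setting 154·24/(t+24)² = 154t/[(t+24)(43+t)] gives 24(43+t) = t(t+24), so t² = 24×43 = 1032.
t* = √1032 = 32.12 min.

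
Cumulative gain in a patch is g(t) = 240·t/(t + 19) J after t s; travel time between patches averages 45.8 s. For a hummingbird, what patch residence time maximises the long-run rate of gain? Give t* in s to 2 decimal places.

29.50 s

Maximise g(t)/(T+t): set derivative to zero → g'(t)(T+t) = g(t).
g'(t) = 240·19/(t + 19)². Setting 240·19/(t+19)² = 240t/[(t+19)(45.8+t)] gives 19(45.8+t) = t(t+19), so t² = 19×45.8 = 870.2.
t* = √870.2 = 29.5 s.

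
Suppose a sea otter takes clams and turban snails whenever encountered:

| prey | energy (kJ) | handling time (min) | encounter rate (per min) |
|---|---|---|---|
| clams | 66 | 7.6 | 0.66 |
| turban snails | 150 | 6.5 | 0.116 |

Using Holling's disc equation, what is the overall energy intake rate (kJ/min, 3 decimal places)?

R = Σλ_iE_i / (1 + Σλ_ih_i)
Numerator: 0.66×66 + 0.116×150 = 60.96
Denominator: 1 + 0.66×7.6 + 0.116×6.5 = 6.77
R = 60.96/6.77 = 9.004 kJ/min

9.004 kJ/min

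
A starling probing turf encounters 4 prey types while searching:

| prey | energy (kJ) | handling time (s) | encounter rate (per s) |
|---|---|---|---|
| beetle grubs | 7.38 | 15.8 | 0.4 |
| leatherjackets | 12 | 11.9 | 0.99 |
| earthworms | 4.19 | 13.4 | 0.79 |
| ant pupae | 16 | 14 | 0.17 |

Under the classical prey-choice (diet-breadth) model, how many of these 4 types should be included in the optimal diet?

E/h in descending order: ant pupae 1.14, leatherjackets 1.01, beetle grubs 0.467, earthworms 0.313 kJ/s. The optimal diet is the largest prefix of this list for which every included type satisfies E_i/h_i > R on the types above it.
Rate on top 1: 0.8047. leatherjackets: 1.01 > 0.8047 → include.
Rate on top 2: 0.963. beetle grubs: 0.467 < 0.963 → exclude; stop.
Optimal diet: ant pupae, leatherjackets — 2 of 4 types.

2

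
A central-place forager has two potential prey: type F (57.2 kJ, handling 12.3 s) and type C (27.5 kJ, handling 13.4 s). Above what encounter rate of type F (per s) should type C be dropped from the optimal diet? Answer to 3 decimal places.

0.064 per s

Drop type C once their profitability E₂/h₂ falls below the rate achievable on type F alone: E₂/h₂ = λE₁/(1 + λh₁).
Solve for λ: λE₁h₂ = E₂(1 + λh₁) → λ(E₁h₂ − E₂h₁) = E₂ → λ = E₂/(E₁h₂ − E₂h₁).
λ = 27.5/(57.2×13.4 − 27.5×12.3) = 27.5/428.2 = 0.06422 per s.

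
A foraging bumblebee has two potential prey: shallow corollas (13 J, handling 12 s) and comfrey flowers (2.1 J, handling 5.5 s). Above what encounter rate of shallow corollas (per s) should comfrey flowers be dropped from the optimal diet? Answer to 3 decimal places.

0.045 per s

Drop comfrey flowers once their profitability E₂/h₂ falls below the rate achievable on shallow corollas alone: E₂/h₂ = λE₁/(1 + λh₁).
Solve for λ: λE₁h₂ = E₂(1 + λh₁) → λ(E₁h₂ − E₂h₁) = E₂ → λ = E₂/(E₁h₂ − E₂h₁).
λ = 2.1/(13×5.5 − 2.1×12) = 2.1/46.3 = 0.04536 per s.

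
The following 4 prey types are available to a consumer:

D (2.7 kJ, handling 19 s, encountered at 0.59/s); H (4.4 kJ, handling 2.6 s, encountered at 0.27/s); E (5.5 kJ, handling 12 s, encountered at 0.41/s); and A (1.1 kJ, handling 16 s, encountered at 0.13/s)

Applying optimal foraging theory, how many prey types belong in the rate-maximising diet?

1

E/h in descending order: H 1.69, E 0.458, D 0.142, A 0.0688 kJ/s. The optimal diet is the largest prefix of this list for which every included type satisfies E_i/h_i > R on the types above it.
Rate on top 1: 0.698. E: 0.458 < 0.698 → exclude; stop.
Optimal diet: H — 1 of 4 types.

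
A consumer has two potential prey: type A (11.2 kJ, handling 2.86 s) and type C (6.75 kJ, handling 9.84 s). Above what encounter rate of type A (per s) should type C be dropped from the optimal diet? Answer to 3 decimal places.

The zero-one rule: include type C iff E₂/h₂ > λE₁/(1+λh₁). Equality gives the switch point.
λE₁h₂ = E₂ + λE₂h₁ ⇒ λ = E₂/(E₁h₂ − E₂h₁) = 6.75/(110.2 − 19.3) = 0.07425 per s.

0.074 per s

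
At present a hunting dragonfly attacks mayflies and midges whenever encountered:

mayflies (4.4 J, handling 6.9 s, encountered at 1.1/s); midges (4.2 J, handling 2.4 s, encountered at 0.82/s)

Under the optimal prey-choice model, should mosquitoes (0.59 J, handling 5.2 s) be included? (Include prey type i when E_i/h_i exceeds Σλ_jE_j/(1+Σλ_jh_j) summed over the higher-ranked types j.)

No

On mayflies and midges alone, R = ΣλE/(1+Σλh) = 8.284/10.56 = 0.7846 J/s.
Profitability of mosquitoes: 0.59/5.2 = 0.1135 J/s.
0.1135 < 0.7846, so adding mosquitoes would lower the average — exclude it.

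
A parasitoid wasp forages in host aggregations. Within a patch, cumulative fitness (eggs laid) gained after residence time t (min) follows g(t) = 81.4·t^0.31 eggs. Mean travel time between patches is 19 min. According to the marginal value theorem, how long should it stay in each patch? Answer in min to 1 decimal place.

8.5 min

Optimal t* satisfies g'(t*) = g(t*)/(T + t*).
g'(t) = 0.31·81.4·t^-0.69. Setting 0.31·81.4·t^-0.69 = 81.4·t^0.31/(19+t) gives 0.31(19+t) = t, so 0.69·t = 0.31×19.
t* = 0.31×19/0.69 = 8.536 min.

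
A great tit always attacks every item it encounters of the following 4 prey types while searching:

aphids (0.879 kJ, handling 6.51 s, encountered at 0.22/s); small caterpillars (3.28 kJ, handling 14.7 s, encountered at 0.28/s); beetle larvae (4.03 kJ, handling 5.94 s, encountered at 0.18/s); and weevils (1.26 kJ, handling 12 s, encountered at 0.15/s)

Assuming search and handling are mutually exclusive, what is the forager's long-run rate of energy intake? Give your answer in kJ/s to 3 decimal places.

0.215 kJ/s

R = Σλ_iE_i / (1 + Σλ_ih_i)
Numerator: 0.22×0.879 + 0.28×3.28 + 0.18×4.03 + 0.15×1.26 = 2.026
Denominator: 1 + 0.22×6.51 + 0.28×14.7 + 0.18×5.94 + 0.15×12 = 9.417
R = 2.026/9.417 = 0.2152 kJ/s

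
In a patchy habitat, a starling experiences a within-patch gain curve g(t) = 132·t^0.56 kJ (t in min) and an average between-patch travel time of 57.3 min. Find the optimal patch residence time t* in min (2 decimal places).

Maximise g(t)/(T+t): set derivative to zero → g'(t)(T+t) = g(t).
g'(t) = 0.56·132·t^-0.44. Setting 0.56·132·t^-0.44 = 132·t^0.56/(57.3+t) gives 0.56(57.3+t) = t, so 0.44·t = 0.56×57.3.
t* = 0.56×57.3/0.44 = 72.93 min.

72.93 min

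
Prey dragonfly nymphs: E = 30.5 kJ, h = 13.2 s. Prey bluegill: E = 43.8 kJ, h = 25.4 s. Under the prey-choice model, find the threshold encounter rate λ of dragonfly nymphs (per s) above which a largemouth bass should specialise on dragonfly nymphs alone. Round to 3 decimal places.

The zero-one rule: include bluegill iff E₂/h₂ > λE₁/(1+λh₁). Equality gives the switch point.
λE₁h₂ = E₂ + λE₂h₁ ⇒ λ = E₂/(E₁h₂ − E₂h₁) = 43.8/(774.7 − 578.2) = 0.2229 per s.

0.223 per s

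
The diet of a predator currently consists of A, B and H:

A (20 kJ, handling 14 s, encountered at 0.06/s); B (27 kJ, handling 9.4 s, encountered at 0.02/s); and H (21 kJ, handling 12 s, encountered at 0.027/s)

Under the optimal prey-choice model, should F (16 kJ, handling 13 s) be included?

Yes

On A, B and H alone, R = ΣλE/(1+Σλh) = 2.307/2.352 = 0.9809 kJ/s.
F: E/h = 16/13 = 1.231 kJ/s.
1.231 > 0.9809, so adding F raises the average — include it.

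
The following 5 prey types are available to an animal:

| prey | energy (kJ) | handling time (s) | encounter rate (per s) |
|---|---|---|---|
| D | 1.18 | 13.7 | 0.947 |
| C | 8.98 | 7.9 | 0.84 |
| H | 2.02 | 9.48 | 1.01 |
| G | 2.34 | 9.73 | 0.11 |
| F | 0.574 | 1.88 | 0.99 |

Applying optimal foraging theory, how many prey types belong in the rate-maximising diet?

1

Rank by E/h (kJ/s): C 1.14, F 0.305, G 0.24, H 0.213, D 0.0861. Include each in turn until the next type's E/h falls below the running intake rate.
Rate on top 1: 0.9878. F: 0.305 < 0.9878 → exclude; stop.
Optimal diet: C — 1 of 5 types.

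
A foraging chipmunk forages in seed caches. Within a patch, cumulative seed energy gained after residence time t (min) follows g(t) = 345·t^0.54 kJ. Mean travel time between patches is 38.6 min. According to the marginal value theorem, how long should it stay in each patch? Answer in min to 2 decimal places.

Optimal t* satisfies g'(t*) = g(t*)/(T + t*).
g'(t) = 0.54·345·t^-0.46. Setting 0.54·345·t^-0.46 = 345·t^0.54/(38.6+t) gives 0.54(38.6+t) = t, so 0.46·t = 0.54×38.6.
t* = 0.54×38.6/0.46 = 45.31 min.

45.31 min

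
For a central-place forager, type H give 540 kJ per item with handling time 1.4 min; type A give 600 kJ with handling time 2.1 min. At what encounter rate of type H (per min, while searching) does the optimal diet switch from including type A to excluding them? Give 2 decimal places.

2.04 per min

The zero-one rule: include type A iff E₂/h₂ > λE₁/(1+λh₁). Equality gives the switch point.
λE₁h₂ = E₂ + λE₂h₁ ⇒ λ = E₂/(E₁h₂ − E₂h₁) = 600/(1134 − 840) = 2.041 per min.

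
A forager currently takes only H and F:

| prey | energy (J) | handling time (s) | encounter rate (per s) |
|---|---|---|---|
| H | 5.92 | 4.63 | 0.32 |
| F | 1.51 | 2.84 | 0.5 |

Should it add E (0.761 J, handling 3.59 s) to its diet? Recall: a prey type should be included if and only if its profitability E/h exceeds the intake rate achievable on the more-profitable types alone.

On H and F alone, R = ΣλE/(1+Σλh) = 2.649/3.902 = 0.6791 J/s.
Profitability of E: 0.761/3.59 = 0.212 J/s.
Since 0.212 < R, time spent handling E is better spent searching.

No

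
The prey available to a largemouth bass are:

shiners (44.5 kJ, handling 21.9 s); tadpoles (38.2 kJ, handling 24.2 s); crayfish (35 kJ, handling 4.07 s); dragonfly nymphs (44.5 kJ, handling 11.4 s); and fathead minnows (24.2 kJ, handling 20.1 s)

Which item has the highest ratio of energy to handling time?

Profitability E/h (kJ/s): shiners = 44.5/21.9 = 2.03, tadpoles = 38.2/24.2 = 1.58, crayfish = 35/4.07 = 8.6, dragonfly nymphs = 44.5/11.4 = 3.9, fathead minnows = 24.2/20.1 = 1.2.
Ranked: crayfish > dragonfly nymphs > shiners > tadpoles > fathead minnows.

crayfish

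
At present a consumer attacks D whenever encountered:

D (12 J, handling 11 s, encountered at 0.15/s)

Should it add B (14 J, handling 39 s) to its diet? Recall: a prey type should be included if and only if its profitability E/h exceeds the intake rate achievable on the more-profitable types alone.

No

Current rate: (0.15×12)/(1 + 0.15×11) = 0.6792 J/s.
Profitability of B: 14/39 = 0.359 J/s.
Since 0.359 < R, time spent handling B is better spent searching.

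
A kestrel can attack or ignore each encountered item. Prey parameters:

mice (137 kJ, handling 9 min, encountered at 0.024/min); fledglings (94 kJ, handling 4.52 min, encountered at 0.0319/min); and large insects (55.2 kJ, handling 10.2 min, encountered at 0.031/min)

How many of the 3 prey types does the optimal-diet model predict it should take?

3

Profitabilities (E/h, kJ/min): fledglings 20.8, mice 15.2, large insects 5.41. Add prey in this order while the next type's profitability exceeds the intake rate on those already taken.
Rate on top 1: 2.621. mice: 15.2 > 2.621 → include.
Rate on top 2: 4.622. large insects: 5.41 > 4.622 → include.
Optimal diet: fledglings, mice, large insects — 3 of 3 types.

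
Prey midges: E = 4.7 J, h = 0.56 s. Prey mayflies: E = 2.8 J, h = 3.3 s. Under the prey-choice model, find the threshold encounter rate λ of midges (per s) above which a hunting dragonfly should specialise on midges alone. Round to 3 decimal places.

0.201 per s

At the threshold, the rate on midges alone equals the profitability of mayflies: λ·4.7/(1 + λ·0.56) = 2.8/3.3 = 0.8485.
Rearranging, λ(4.7 − 0.8485×0.56) = 0.8485, so λ = 0.8485/4.225 = 0.2008 per s.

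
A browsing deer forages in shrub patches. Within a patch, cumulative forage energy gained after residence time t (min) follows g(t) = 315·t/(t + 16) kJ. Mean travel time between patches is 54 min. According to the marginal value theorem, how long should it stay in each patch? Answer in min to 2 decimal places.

By the marginal value theorem, leave when the instantaneous gain rate g'(t) equals the habitat-wide average g(t)/(T + t).
g'(t) = 315·16/(t + 16)². Setting 315·16/(t+16)² = 315t/[(t+16)(54+t)] gives 16(54+t) = t(t+16), so t² = 16×54 = 864.
t* = √864 = 29.39 min.

29.39 min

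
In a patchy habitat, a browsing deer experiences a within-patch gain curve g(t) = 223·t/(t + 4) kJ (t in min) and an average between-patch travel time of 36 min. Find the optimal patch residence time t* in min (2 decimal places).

By the marginal value theorem, leave when the instantaneous gain rate g'(t) equals the habitat-wide average g(t)/(T + t).
g'(t) = 223·4/(t + 4)². Setting 223·4/(t+4)² = 223t/[(t+4)(36+t)] gives 4(36+t) = t(t+4), so t² = 4×36 = 144.
t* = √144 = 12 min.

12.00 min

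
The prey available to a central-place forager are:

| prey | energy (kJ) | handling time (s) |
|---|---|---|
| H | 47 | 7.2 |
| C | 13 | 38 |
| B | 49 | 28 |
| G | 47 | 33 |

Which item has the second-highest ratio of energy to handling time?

In descending order of E/h:
H: 47/7.2 = 6.53 kJ/s
B: 49/28 = 1.75 kJ/s
G: 47/33 = 1.42 kJ/s
C: 13/38 = 0.342 kJ/s

B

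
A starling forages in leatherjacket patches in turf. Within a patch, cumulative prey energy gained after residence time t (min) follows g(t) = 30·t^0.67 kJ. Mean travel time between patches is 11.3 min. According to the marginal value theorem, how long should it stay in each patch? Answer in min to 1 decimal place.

22.9 min

Maximise g(t)/(T+t): set derivative to zero → g'(t)(T+t) = g(t).
g'(t) = 0.67·30·t^-0.33. Setting 0.67·30·t^-0.33 = 30·t^0.67/(11.3+t) gives 0.67(11.3+t) = t, so 0.33·t = 0.67×11.3.
t* = 0.67×11.3/0.33 = 22.94 min.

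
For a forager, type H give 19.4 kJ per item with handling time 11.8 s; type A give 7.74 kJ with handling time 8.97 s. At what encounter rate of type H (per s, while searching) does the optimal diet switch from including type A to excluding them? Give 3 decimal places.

Drop type A once their profitability E₂/h₂ falls below the rate achievable on type H alone: E₂/h₂ = λE₁/(1 + λh₁).
Solve for λ: λE₁h₂ = E₂(1 + λh₁) → λ(E₁h₂ − E₂h₁) = E₂ → λ = E₂/(E₁h₂ − E₂h₁).
λ = 7.74/(19.4×8.97 − 7.74×11.8) = 7.74/82.69 = 0.09361 per s.

0.094 per s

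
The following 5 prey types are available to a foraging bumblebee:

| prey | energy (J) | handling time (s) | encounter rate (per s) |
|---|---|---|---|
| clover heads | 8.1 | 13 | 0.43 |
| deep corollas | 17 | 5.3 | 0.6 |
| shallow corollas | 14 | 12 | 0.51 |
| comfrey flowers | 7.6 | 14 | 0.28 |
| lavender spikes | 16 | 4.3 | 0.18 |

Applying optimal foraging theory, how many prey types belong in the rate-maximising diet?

2

Rank by E/h (J/s): lavender spikes 3.72, deep corollas 3.21, shallow corollas 1.17, clover heads 0.623, comfrey flowers 0.543. Include each in turn until the next type's E/h falls below the running intake rate.
Rate on top 1: 1.623. deep corollas: 3.21 > 1.623 → include.
Rate on top 2: 2.64. shallow corollas: 1.17 < 2.64 → exclude; stop.
Optimal diet: lavender spikes, deep corollas — 2 of 5 types.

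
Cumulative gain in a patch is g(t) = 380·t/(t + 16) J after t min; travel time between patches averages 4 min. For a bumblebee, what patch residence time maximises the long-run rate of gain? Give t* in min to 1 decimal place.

8.0 min

Optimal t* satisfies g'(t*) = g(t*)/(T + t*).
g'(t) = 380·16/(t + 16)². Setting 380·16/(t+16)² = 380t/[(t+16)(4+t)] gives 16(4+t) = t(t+16), so t² = 16×4 = 64.
t* = √64 = 8 min.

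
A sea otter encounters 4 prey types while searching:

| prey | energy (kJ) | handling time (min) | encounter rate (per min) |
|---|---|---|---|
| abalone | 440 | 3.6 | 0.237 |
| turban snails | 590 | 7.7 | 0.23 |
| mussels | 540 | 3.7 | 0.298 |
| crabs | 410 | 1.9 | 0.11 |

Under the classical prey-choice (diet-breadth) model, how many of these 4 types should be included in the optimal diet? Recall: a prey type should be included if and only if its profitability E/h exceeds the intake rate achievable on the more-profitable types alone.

3

E/h in descending order: crabs 216, mussels 146, abalone 122, turban snails 76.6 kJ/min. The optimal diet is the largest prefix of this list for which every included type satisfies E_i/h_i > R on the types above it.
Rate on top 1: 37.3. mussels: 146 > 37.3 → include.
Rate on top 2: 89.12. abalone: 122 > 89.12 → include.
Rate on top 3: 98.05. turban snails: 76.6 < 98.05 → exclude; stop.
Optimal diet: crabs, mussels, abalone — 3 of 4 types.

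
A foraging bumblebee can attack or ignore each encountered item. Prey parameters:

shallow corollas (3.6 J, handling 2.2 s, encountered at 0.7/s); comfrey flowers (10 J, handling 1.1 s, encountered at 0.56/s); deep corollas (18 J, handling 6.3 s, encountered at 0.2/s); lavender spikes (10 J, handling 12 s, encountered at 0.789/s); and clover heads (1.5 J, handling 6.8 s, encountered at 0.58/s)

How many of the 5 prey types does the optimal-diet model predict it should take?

1

E/h in descending order: comfrey flowers 9.09, deep corollas 2.86, shallow corollas 1.64, lavender spikes 0.833, clover heads 0.221 J/s. The optimal diet is the largest prefix of this list for which every included type satisfies E_i/h_i > R on the types above it.
Rate on top 1: 3.465. deep corollas: 2.86 < 3.465 → exclude; stop.
Optimal diet: comfrey flowers — 1 of 5 types.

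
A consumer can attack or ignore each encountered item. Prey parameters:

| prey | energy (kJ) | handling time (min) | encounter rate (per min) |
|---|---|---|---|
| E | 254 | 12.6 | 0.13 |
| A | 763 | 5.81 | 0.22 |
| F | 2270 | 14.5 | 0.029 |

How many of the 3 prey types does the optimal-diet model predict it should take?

Profitabilities (E/h, kJ/min): F 157, A 131, E 20.2. Add prey in this order while the next type's profitability exceeds the intake rate on those already taken.
Rate on top 1: 46.34. A: 131 > 46.34 → include.
Rate on top 2: 86.59. E: 20.2 < 86.59 → exclude; stop.
Optimal diet: F, A — 2 of 3 types.

2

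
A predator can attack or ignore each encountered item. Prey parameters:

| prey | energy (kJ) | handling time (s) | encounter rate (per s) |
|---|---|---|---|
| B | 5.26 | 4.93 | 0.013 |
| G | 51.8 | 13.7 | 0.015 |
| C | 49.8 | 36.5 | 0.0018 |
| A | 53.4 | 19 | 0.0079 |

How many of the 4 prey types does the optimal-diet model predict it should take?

Rank by E/h (kJ/s): G 3.78, A 2.81, C 1.36, B 1.07. Include each in turn until the next type's E/h falls below the running intake rate.
Rate on top 1: 0.6445. A: 2.81 > 0.6445 → include.
Rate on top 2: 0.8844. C: 1.36 > 0.8844 → include.
Rate on top 3: 0.9066. B: 1.07 > 0.9066 → include.
Optimal diet: G, A, C, B — 4 of 4 types.

4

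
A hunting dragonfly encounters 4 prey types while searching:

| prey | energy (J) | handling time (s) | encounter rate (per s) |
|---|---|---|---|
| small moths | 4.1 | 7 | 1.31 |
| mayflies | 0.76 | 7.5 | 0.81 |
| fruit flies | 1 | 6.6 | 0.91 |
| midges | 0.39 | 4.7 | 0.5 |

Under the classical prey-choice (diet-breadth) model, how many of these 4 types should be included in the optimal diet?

Profitabilities (E/h, J/s): small moths 0.586, fruit flies 0.152, mayflies 0.101, midges 0.083. Add prey in this order while the next type's profitability exceeds the intake rate on those already taken.
Rate on top 1: 0.5281. fruit flies: 0.152 < 0.5281 → exclude; stop.
Optimal diet: small moths — 1 of 4 types.

1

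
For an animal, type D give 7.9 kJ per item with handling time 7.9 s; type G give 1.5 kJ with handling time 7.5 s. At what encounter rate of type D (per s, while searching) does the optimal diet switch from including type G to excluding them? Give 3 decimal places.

0.032 per s

Drop type G once their profitability E₂/h₂ falls below the rate achievable on type D alone: E₂/h₂ = λE₁/(1 + λh₁).
Solve for λ: λE₁h₂ = E₂(1 + λh₁) → λ(E₁h₂ − E₂h₁) = E₂ → λ = E₂/(E₁h₂ − E₂h₁).
λ = 1.5/(7.9×7.5 − 1.5×7.9) = 1.5/47.4 = 0.03165 per s.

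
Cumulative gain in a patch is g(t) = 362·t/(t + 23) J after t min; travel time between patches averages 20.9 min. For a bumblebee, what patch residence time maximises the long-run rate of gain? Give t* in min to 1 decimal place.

Optimal t* satisfies g'(t*) = g(t*)/(T + t*).
g'(t) = 362·23/(t + 23)². Setting 362·23/(t+23)² = 362t/[(t+23)(20.9+t)] gives 23(20.9+t) = t(t+23), so t² = 23×20.9 = 480.7.
t* = √480.7 = 21.92 min.

21.9 min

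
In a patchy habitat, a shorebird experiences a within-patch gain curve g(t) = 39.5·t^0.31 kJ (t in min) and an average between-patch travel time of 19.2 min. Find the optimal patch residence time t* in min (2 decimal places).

8.63 min

Optimal t* satisfies g'(t*) = g(t*)/(T + t*).
g'(t) = 0.31·39.5·t^-0.69. Setting 0.31·39.5·t^-0.69 = 39.5·t^0.31/(19.2+t) gives 0.31(19.2+t) = t, so 0.69·t = 0.31×19.2.
t* = 0.31×19.2/0.69 = 8.626 min.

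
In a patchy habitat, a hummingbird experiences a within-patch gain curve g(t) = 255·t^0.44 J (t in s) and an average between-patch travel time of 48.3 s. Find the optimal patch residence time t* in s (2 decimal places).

37.95 s

Maximise g(t)/(T+t): set derivative to zero → g'(t)(T+t) = g(t).
g'(t) = 0.44·255·t^-0.56. Setting 0.44·255·t^-0.56 = 255·t^0.44/(48.3+t) gives 0.44(48.3+t) = t, so 0.56·t = 0.44×48.3.
t* = 0.44×48.3/0.56 = 37.95 s.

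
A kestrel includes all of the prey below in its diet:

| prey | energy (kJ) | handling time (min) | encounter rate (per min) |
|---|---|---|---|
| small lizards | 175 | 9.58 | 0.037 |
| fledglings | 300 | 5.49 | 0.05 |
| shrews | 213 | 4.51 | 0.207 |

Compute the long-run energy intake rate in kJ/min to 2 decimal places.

25.59 kJ/min

R = Σλ_iE_i / (1 + Σλ_ih_i)
Numerator: 0.037×175 + 0.05×300 + 0.207×213 = 65.57
Denominator: 1 + 0.037×9.58 + 0.05×5.49 + 0.207×4.51 = 2.563
R = 65.57/2.563 = 25.59 kJ/min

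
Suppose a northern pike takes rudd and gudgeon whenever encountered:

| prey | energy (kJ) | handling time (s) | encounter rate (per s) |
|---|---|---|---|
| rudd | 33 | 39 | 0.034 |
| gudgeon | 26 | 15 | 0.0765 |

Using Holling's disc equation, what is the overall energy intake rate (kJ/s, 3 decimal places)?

Energy encountered per unit search time: 0.034×33 + 0.0765×26 = 3.111 kJ/s.
Handling time per unit search time: 0.034×39 + 0.0765×15 = 2.474.
Rate = 3.111/(1 + 2.474) = 0.8956 kJ/s.

0.896 kJ/s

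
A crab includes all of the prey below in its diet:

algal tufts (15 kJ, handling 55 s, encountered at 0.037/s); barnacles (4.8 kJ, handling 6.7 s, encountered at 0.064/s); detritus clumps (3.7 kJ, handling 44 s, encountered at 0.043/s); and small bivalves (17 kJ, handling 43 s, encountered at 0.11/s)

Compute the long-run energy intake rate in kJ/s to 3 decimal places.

0.287 kJ/s

Energy encountered per unit search time: 0.037×15 + 0.064×4.8 + 0.043×3.7 + 0.11×17 = 2.891 kJ/s.
Handling time per unit search time: 0.037×55 + 0.064×6.7 + 0.043×44 + 0.11×43 = 9.086.
Rate = 2.891/(1 + 9.086) = 0.2867 kJ/s.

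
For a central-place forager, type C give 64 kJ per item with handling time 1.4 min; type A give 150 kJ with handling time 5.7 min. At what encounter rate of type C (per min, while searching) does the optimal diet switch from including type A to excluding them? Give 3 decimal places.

0.969 per min

The zero-one rule: include type A iff E₂/h₂ > λE₁/(1+λh₁). Equality gives the switch point.
λE₁h₂ = E₂ + λE₂h₁ ⇒ λ = E₂/(E₁h₂ − E₂h₁) = 150/(364.8 − 210) = 0.969 per min.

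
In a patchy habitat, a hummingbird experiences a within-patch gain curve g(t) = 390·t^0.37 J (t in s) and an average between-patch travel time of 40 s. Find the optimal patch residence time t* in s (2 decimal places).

23.49 s

Maximise g(t)/(T+t): set derivative to zero → g'(t)(T+t) = g(t).
g'(t) = 0.37·390·t^-0.63. Setting 0.37·390·t^-0.63 = 390·t^0.37/(40+t) gives 0.37(40+t) = t, so 0.63·t = 0.37×40.
t* = 0.37×40/0.63 = 23.49 s.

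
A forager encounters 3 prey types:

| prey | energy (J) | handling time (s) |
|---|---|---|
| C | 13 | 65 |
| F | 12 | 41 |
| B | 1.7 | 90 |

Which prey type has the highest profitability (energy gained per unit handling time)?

F

In descending order of E/h:
F: 12/41 = 0.293 J/s
C: 13/65 = 0.2 J/s
B: 1.7/90 = 0.0189 J/s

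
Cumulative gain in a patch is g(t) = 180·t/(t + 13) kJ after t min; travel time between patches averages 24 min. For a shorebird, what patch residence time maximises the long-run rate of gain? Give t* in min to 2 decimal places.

17.66 min

By the marginal value theorem, leave when the instantaneous gain rate g'(t) equals the habitat-wide average g(t)/(T + t).
g'(t) = 180·13/(t + 13)². Setting 180·13/(t+13)² = 180t/[(t+13)(24+t)] gives 13(24+t) = t(t+13), so t² = 13×24 = 312.
t* = √312 = 17.66 min.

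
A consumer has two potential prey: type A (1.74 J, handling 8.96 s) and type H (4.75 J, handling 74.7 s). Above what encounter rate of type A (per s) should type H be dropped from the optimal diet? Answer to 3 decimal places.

Drop type H once their profitability E₂/h₂ falls below the rate achievable on type A alone: E₂/h₂ = λE₁/(1 + λh₁).
Solve for λ: λE₁h₂ = E₂(1 + λh₁) → λ(E₁h₂ − E₂h₁) = E₂ → λ = E₂/(E₁h₂ − E₂h₁).
λ = 4.75/(1.74×74.7 − 4.75×8.96) = 4.75/87.42 = 0.05434 per s.

0.054 per s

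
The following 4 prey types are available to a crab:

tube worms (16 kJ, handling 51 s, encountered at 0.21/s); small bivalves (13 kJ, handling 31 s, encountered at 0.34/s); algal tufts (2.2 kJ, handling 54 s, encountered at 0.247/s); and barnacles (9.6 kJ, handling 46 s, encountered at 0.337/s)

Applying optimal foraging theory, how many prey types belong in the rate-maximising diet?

1

E/h in descending order: small bivalves 0.419, tube worms 0.314, barnacles 0.209, algal tufts 0.0407 kJ/s. The optimal diet is the largest prefix of this list for which every included type satisfies E_i/h_i > R on the types above it.
Rate on top 1: 0.383. tube worms: 0.314 < 0.383 → exclude; stop.
Optimal diet: small bivalves — 1 of 4 types.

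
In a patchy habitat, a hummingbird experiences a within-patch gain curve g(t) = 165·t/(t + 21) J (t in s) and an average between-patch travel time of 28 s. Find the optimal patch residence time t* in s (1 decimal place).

Maximise g(t)/(T+t): set derivative to zero → g'(t)(T+t) = g(t).
g'(t) = 165·21/(t + 21)². Setting 165·21/(t+21)² = 165t/[(t+21)(28+t)] gives 21(28+t) = t(t+21), so t² = 21×28 = 588.
t* = √588 = 24.25 s.

24.2 s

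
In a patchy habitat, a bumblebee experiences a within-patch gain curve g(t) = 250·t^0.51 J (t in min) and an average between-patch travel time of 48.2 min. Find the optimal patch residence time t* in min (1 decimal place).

50.2 min

By the marginal value theorem, leave when the instantaneous gain rate g'(t) equals the habitat-wide average g(t)/(T + t).
g'(t) = 0.51·250·t^-0.49. Setting 0.51·250·t^-0.49 = 250·t^0.51/(48.2+t) gives 0.51(48.2+t) = t, so 0.49·t = 0.51×48.2.
t* = 0.51×48.2/0.49 = 50.17 min.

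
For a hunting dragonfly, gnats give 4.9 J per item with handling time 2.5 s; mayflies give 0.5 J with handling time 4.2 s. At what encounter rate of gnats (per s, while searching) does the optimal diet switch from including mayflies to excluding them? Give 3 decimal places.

0.026 per s

The zero-one rule: include mayflies iff E₂/h₂ > λE₁/(1+λh₁). Equality gives the switch point.
λE₁h₂ = E₂ + λE₂h₁ ⇒ λ = E₂/(E₁h₂ − E₂h₁) = 0.5/(20.58 − 1.25) = 0.02587 per s.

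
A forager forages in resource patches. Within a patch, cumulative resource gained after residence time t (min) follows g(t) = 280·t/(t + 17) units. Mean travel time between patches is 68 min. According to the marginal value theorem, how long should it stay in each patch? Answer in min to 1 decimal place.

Maximise g(t)/(T+t): set derivative to zero → g'(t)(T+t) = g(t).
g'(t) = 280·17/(t + 17)². Setting 280·17/(t+17)² = 280t/[(t+17)(68+t)] gives 17(68+t) = t(t+17), so t² = 17×68 = 1156.
t* = √1156 = 34 min.

34.0 min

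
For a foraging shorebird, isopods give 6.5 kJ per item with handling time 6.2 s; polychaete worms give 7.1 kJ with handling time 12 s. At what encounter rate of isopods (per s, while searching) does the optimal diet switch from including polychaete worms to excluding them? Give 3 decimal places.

The zero-one rule: include polychaete worms iff E₂/h₂ > λE₁/(1+λh₁). Equality gives the switch point.
λE₁h₂ = E₂ + λE₂h₁ ⇒ λ = E₂/(E₁h₂ − E₂h₁) = 7.1/(78 − 44.02) = 0.2089 per s.

0.209 per s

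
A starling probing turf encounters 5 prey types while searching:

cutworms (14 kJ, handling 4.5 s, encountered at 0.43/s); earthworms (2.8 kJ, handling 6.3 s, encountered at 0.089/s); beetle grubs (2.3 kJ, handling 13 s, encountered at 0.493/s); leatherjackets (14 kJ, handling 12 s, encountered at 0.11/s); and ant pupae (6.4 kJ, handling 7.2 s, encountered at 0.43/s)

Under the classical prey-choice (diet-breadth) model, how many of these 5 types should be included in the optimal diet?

1

Profitabilities (E/h, kJ/s): cutworms 3.11, leatherjackets 1.17, ant pupae 0.889, earthworms 0.444, beetle grubs 0.177. Add prey in this order while the next type's profitability exceeds the intake rate on those already taken.
Rate on top 1: 2.051. leatherjackets: 1.17 < 2.051 → exclude; stop.
Optimal diet: cutworms — 1 of 5 types.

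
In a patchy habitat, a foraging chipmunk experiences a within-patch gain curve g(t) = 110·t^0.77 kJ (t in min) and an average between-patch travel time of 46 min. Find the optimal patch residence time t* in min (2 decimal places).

Optimal t* satisfies g'(t*) = g(t*)/(T + t*).
g'(t) = 0.77·110·t^-0.23. Setting 0.77·110·t^-0.23 = 110·t^0.77/(46+t) gives 0.77(46+t) = t, so 0.23·t = 0.77×46.
t* = 0.77×46/0.23 = 154 min.

154.00 min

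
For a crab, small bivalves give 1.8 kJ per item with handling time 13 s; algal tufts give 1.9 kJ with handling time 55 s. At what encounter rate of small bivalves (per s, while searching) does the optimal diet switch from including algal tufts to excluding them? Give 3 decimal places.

At the threshold, the rate on small bivalves alone equals the profitability of algal tufts: λ·1.8/(1 + λ·13) = 1.9/55 = 0.03455.
Rearranging, λ(1.8 − 0.03455×13) = 0.03455, so λ = 0.03455/1.351 = 0.02557 per s.

0.026 per s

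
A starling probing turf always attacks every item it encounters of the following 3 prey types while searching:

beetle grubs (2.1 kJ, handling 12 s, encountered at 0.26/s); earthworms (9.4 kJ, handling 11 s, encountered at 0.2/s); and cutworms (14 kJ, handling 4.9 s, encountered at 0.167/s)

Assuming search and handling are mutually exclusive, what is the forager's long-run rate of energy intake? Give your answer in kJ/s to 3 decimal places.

0.667 kJ/s

Energy encountered per unit search time: 0.26×2.1 + 0.2×9.4 + 0.167×14 = 4.764 kJ/s.
Handling time per unit search time: 0.26×12 + 0.2×11 + 0.167×4.9 = 6.138.
Rate = 4.764/(1 + 6.138) = 0.6674 kJ/s.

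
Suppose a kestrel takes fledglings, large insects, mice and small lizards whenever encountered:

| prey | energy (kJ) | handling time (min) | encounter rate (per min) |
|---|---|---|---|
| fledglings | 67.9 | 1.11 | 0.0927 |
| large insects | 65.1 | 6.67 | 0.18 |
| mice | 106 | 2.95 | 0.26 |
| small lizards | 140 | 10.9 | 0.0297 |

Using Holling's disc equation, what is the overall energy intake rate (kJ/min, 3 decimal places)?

Energy encountered per unit search time: 0.0927×67.9 + 0.18×65.1 + 0.26×106 + 0.0297×140 = 49.73 kJ/min.
Handling time per unit search time: 0.0927×1.11 + 0.18×6.67 + 0.26×2.95 + 0.0297×10.9 = 2.394.
Rate = 49.73/(1 + 2.394) = 14.65 kJ/min.

14.651 kJ/min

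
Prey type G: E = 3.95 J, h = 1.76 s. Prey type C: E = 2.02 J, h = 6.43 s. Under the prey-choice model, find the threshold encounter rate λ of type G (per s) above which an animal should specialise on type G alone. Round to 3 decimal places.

The zero-one rule: include type C iff E₂/h₂ > λE₁/(1+λh₁). Equality gives the switch point.
λE₁h₂ = E₂ + λE₂h₁ ⇒ λ = E₂/(E₁h₂ − E₂h₁) = 2.02/(25.4 − 3.555) = 0.09248 per s.

0.092 per s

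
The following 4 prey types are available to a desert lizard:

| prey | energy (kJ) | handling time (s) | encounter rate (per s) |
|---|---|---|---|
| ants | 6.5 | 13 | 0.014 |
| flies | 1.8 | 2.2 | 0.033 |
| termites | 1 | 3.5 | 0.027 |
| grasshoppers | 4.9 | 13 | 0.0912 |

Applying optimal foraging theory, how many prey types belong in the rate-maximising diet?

4

E/h in descending order: flies 0.818, ants 0.5, grasshoppers 0.377, termites 0.286 kJ/s. The optimal diet is the largest prefix of this list for which every included type satisfies E_i/h_i > R on the types above it.
Rate on top 1: 0.05538. ants: 0.5 > 0.05538 → include.
Rate on top 2: 0.1199. grasshoppers: 0.377 > 0.1199 → include.
Rate on top 3: 0.2448. termites: 0.286 > 0.2448 → include.
Optimal diet: flies, ants, grasshoppers, termites — 4 of 4 types.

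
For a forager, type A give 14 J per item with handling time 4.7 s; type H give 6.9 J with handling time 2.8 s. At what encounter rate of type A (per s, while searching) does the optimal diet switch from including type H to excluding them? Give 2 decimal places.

1.02 per s

The zero-one rule: include type H iff E₂/h₂ > λE₁/(1+λh₁). Equality gives the switch point.
λE₁h₂ = E₂ + λE₂h₁ ⇒ λ = E₂/(E₁h₂ − E₂h₁) = 6.9/(39.2 − 32.43) = 1.019 per s.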